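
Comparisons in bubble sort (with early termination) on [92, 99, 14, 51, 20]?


Algorithm: bubble sort (with early termination)
Input: [92, 99, 14, 51, 20]
Sorted: [14, 20, 51, 92, 99]

10


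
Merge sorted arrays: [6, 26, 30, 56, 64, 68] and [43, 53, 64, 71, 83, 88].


Take 6 from A
Take 26 from A
Take 30 from A
Take 43 from B
Take 53 from B
Take 56 from A
Take 64 from A
Take 64 from B
Take 68 from A

Merged: [6, 26, 30, 43, 53, 56, 64, 64, 68, 71, 83, 88]


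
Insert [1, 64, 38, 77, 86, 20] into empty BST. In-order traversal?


Insert 1: root
Insert 64: R from 1
Insert 38: R from 1 -> L from 64
Insert 77: R from 1 -> R from 64
Insert 86: R from 1 -> R from 64 -> R from 77
Insert 20: R from 1 -> L from 64 -> L from 38

In-order: [1, 20, 38, 64, 77, 86]


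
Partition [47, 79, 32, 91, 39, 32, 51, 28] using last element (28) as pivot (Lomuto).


Pivot: 28
Place pivot at 0: [28, 79, 32, 91, 39, 32, 51, 47]

Partitioned: [28, 79, 32, 91, 39, 32, 51, 47]


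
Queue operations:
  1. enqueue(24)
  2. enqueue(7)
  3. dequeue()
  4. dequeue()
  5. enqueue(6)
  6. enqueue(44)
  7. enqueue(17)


enqueue(24) -> [24]
enqueue(7) -> [24, 7]
dequeue()->24, [7]
dequeue()->7, []
enqueue(6) -> [6]
enqueue(44) -> [6, 44]
enqueue(17) -> [6, 44, 17]

Final queue: [6, 44, 17]


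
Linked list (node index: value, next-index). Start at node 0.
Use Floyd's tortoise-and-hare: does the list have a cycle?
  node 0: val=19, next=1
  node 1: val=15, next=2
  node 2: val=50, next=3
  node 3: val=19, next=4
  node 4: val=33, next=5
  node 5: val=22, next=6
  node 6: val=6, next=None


Floyd's tortoise (slow, +1) and hare (fast, +2):
  init: slow=0, fast=0
  step 1: slow=1, fast=2
  step 2: slow=2, fast=4
  step 3: slow=3, fast=6
  step 4: fast -> None, no cycle

Cycle: no


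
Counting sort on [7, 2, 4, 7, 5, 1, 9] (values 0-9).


Input: [7, 2, 4, 7, 5, 1, 9]
Counts: [0, 1, 1, 0, 1, 1, 0, 2, 0, 1]

Sorted: [1, 2, 4, 5, 7, 7, 9]


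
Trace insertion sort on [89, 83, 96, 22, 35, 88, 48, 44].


Initial: [89, 83, 96, 22, 35, 88, 48, 44]
Insert 83: [83, 89, 96, 22, 35, 88, 48, 44]
Insert 96: [83, 89, 96, 22, 35, 88, 48, 44]
Insert 22: [22, 83, 89, 96, 35, 88, 48, 44]
Insert 35: [22, 35, 83, 89, 96, 88, 48, 44]
Insert 88: [22, 35, 83, 88, 89, 96, 48, 44]
Insert 48: [22, 35, 48, 83, 88, 89, 96, 44]
Insert 44: [22, 35, 44, 48, 83, 88, 89, 96]

Sorted: [22, 35, 44, 48, 83, 88, 89, 96]


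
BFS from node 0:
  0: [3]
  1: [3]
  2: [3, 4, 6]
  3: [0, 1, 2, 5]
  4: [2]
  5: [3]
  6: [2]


Visit 0, enqueue [3]
Visit 3, enqueue [1, 2, 5]
Visit 1, enqueue []
Visit 2, enqueue [4, 6]
Visit 5, enqueue []
Visit 4, enqueue []
Visit 6, enqueue []

BFS order: [0, 3, 1, 2, 5, 4, 6]


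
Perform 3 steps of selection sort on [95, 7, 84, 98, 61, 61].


Initial: [95, 7, 84, 98, 61, 61]
Step 1: min=7 at 1
  Swap: [7, 95, 84, 98, 61, 61]
Step 2: min=61 at 4
  Swap: [7, 61, 84, 98, 95, 61]
Step 3: min=61 at 5
  Swap: [7, 61, 61, 98, 95, 84]

After 3 steps: [7, 61, 61, 98, 95, 84]


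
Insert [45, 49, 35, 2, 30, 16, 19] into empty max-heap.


Insert 45: [45]
Insert 49: [49, 45]
Insert 35: [49, 45, 35]
Insert 2: [49, 45, 35, 2]
Insert 30: [49, 45, 35, 2, 30]
Insert 16: [49, 45, 35, 2, 30, 16]
Insert 19: [49, 45, 35, 2, 30, 16, 19]

Final heap: [49, 45, 35, 2, 30, 16, 19]


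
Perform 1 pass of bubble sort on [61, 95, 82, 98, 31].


Initial: [61, 95, 82, 98, 31]
Pass 1: [61, 82, 95, 31, 98] (2 swaps)

After 1 pass: [61, 82, 95, 31, 98]


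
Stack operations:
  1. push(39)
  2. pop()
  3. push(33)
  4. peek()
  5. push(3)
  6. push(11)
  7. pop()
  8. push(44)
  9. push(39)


push(39) -> [39]
pop()->39, []
push(33) -> [33]
peek()->33
push(3) -> [33, 3]
push(11) -> [33, 3, 11]
pop()->11, [33, 3]
push(44) -> [33, 3, 44]
push(39) -> [33, 3, 44, 39]

Final stack: [33, 3, 44, 39]


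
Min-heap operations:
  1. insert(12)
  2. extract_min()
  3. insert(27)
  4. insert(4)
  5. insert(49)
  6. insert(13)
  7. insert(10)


insert(12) -> [12]
extract_min()->12, []
insert(27) -> [27]
insert(4) -> [4, 27]
insert(49) -> [4, 27, 49]
insert(13) -> [4, 13, 49, 27]
insert(10) -> [4, 10, 49, 27, 13]

Final heap: [4, 10, 49, 27, 13]


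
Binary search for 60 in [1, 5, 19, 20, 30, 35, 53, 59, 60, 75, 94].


Step 1: lo=0, hi=10, mid=5, val=35
Step 2: lo=6, hi=10, mid=8, val=60

Found at index 8


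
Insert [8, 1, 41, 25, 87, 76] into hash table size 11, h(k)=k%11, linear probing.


Insert 8: h=8 -> slot 8
Insert 1: h=1 -> slot 1
Insert 41: h=8, 1 probes -> slot 9
Insert 25: h=3 -> slot 3
Insert 87: h=10 -> slot 10
Insert 76: h=10, 1 probes -> slot 0

Table: [76, 1, None, 25, None, None, None, None, 8, 41, 87]


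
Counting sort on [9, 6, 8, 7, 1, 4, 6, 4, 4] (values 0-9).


Input: [9, 6, 8, 7, 1, 4, 6, 4, 4]
Counts: [0, 1, 0, 0, 3, 0, 2, 1, 1, 1]

Sorted: [1, 4, 4, 4, 6, 6, 7, 8, 9]


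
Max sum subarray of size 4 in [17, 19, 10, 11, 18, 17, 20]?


[0:4]: 57
[1:5]: 58
[2:6]: 56
[3:7]: 66

Max: 66 at [3:7]


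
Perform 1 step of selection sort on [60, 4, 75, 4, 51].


Initial: [60, 4, 75, 4, 51]
Step 1: min=4 at 1
  Swap: [4, 60, 75, 4, 51]

After 1 step: [4, 60, 75, 4, 51]


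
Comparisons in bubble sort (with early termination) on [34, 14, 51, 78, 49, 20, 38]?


Algorithm: bubble sort (with early termination)
Input: [34, 14, 51, 78, 49, 20, 38]
Sorted: [14, 20, 34, 38, 49, 51, 78]

20


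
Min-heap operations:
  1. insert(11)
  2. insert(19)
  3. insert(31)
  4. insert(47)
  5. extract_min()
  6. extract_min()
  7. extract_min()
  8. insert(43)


insert(11) -> [11]
insert(19) -> [11, 19]
insert(31) -> [11, 19, 31]
insert(47) -> [11, 19, 31, 47]
extract_min()->11, [19, 47, 31]
extract_min()->19, [31, 47]
extract_min()->31, [47]
insert(43) -> [43, 47]

Final heap: [43, 47]


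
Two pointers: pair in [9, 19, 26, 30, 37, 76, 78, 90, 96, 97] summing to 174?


lo=0(9)+hi=9(97)=106
lo=1(19)+hi=9(97)=116
lo=2(26)+hi=9(97)=123
lo=3(30)+hi=9(97)=127
lo=4(37)+hi=9(97)=134
lo=5(76)+hi=9(97)=173
lo=6(78)+hi=9(97)=175
lo=6(78)+hi=8(96)=174

Yes: 78+96=174


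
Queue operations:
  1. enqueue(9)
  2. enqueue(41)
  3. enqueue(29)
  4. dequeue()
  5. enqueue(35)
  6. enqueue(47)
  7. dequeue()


enqueue(9) -> [9]
enqueue(41) -> [9, 41]
enqueue(29) -> [9, 41, 29]
dequeue()->9, [41, 29]
enqueue(35) -> [41, 29, 35]
enqueue(47) -> [41, 29, 35, 47]
dequeue()->41, [29, 35, 47]

Final queue: [29, 35, 47]


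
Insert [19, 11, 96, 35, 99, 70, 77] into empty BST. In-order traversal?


Insert 19: root
Insert 11: L from 19
Insert 96: R from 19
Insert 35: R from 19 -> L from 96
Insert 99: R from 19 -> R from 96
Insert 70: R from 19 -> L from 96 -> R from 35
Insert 77: R from 19 -> L from 96 -> R from 35 -> R from 70

In-order: [11, 19, 35, 70, 77, 96, 99]


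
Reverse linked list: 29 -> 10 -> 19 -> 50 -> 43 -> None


Step 1: curr=29, set curr.next=prev(None) | reversed so far: 29
Step 2: curr=10, set curr.next=prev(29) | reversed so far: 10 -> 29
Step 3: curr=19, set curr.next=prev(10) | reversed so far: 19 -> 10 -> 29
Step 4: curr=50, set curr.next=prev(19) | reversed so far: 50 -> 19 -> 10 -> 29
Step 5: curr=43, set curr.next=prev(50) | reversed so far: 43 -> 50 -> 19 -> 10 -> 29

43 -> 50 -> 19 -> 10 -> 29 -> None


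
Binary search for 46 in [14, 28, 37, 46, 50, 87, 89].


Step 1: lo=0, hi=6, mid=3, val=46

Found at index 3


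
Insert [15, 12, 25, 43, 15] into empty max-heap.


Insert 15: [15]
Insert 12: [15, 12]
Insert 25: [25, 12, 15]
Insert 43: [43, 25, 15, 12]
Insert 15: [43, 25, 15, 12, 15]

Final heap: [43, 25, 15, 12, 15]


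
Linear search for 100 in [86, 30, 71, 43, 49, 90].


i=0: 86!=100
i=1: 30!=100
i=2: 71!=100
i=3: 43!=100
i=4: 49!=100
i=5: 90!=100

Not found, 6 comps


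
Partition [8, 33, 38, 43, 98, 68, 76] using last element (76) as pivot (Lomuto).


Pivot: 76
  8 <= 76: advance i (no swap)
  33 <= 76: advance i (no swap)
  38 <= 76: advance i (no swap)
  43 <= 76: advance i (no swap)
  68 <= 76: swap -> [8, 33, 38, 43, 68, 98, 76]
Place pivot at 5: [8, 33, 38, 43, 68, 76, 98]

Partitioned: [8, 33, 38, 43, 68, 76, 98]


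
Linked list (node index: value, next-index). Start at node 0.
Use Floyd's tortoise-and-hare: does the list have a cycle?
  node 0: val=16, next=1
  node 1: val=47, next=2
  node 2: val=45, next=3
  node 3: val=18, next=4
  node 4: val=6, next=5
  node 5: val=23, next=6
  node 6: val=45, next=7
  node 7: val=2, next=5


Floyd's tortoise (slow, +1) and hare (fast, +2):
  init: slow=0, fast=0
  step 1: slow=1, fast=2
  step 2: slow=2, fast=4
  step 3: slow=3, fast=6
  step 4: slow=4, fast=5
  step 5: slow=5, fast=7
  step 6: slow=6, fast=6
  slow == fast at node 6: cycle detected

Cycle: yes


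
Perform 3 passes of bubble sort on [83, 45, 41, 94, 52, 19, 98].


Initial: [83, 45, 41, 94, 52, 19, 98]
Pass 1: [45, 41, 83, 52, 19, 94, 98] (4 swaps)
Pass 2: [41, 45, 52, 19, 83, 94, 98] (3 swaps)
Pass 3: [41, 45, 19, 52, 83, 94, 98] (1 swaps)

After 3 passes: [41, 45, 19, 52, 83, 94, 98]


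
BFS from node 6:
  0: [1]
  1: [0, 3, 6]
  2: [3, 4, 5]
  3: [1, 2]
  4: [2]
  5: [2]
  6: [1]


Visit 6, enqueue [1]
Visit 1, enqueue [0, 3]
Visit 0, enqueue []
Visit 3, enqueue [2]
Visit 2, enqueue [4, 5]
Visit 4, enqueue []
Visit 5, enqueue []

BFS order: [6, 1, 0, 3, 2, 4, 5]


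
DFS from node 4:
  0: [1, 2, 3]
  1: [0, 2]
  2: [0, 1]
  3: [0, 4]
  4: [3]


Visit 4, push [3]
Visit 3, push [0]
Visit 0, push [2, 1]
Visit 1, push [2]
Visit 2, push []

DFS order: [4, 3, 0, 1, 2]


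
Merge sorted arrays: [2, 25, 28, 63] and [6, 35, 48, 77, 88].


Take 2 from A
Take 6 from B
Take 25 from A
Take 28 from A
Take 35 from B
Take 48 from B
Take 63 from A

Merged: [2, 6, 25, 28, 35, 48, 63, 77, 88]


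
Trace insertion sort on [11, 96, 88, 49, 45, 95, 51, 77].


Initial: [11, 96, 88, 49, 45, 95, 51, 77]
Insert 96: [11, 96, 88, 49, 45, 95, 51, 77]
Insert 88: [11, 88, 96, 49, 45, 95, 51, 77]
Insert 49: [11, 49, 88, 96, 45, 95, 51, 77]
Insert 45: [11, 45, 49, 88, 96, 95, 51, 77]
Insert 95: [11, 45, 49, 88, 95, 96, 51, 77]
Insert 51: [11, 45, 49, 51, 88, 95, 96, 77]
Insert 77: [11, 45, 49, 51, 77, 88, 95, 96]

Sorted: [11, 45, 49, 51, 77, 88, 95, 96]


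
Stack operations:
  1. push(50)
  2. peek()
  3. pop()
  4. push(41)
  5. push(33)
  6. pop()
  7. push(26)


push(50) -> [50]
peek()->50
pop()->50, []
push(41) -> [41]
push(33) -> [41, 33]
pop()->33, [41]
push(26) -> [41, 26]

Final stack: [41, 26]


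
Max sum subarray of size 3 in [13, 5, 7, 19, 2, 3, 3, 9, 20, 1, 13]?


[0:3]: 25
[1:4]: 31
[2:5]: 28
[3:6]: 24
[4:7]: 8
[5:8]: 15
[6:9]: 32
[7:10]: 30
[8:11]: 34

Max: 34 at [8:11]


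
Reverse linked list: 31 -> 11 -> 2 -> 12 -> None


Step 1: curr=31, set curr.next=prev(None) | reversed so far: 31
Step 2: curr=11, set curr.next=prev(31) | reversed so far: 11 -> 31
Step 3: curr=2, set curr.next=prev(11) | reversed so far: 2 -> 11 -> 31
Step 4: curr=12, set curr.next=prev(2) | reversed so far: 12 -> 2 -> 11 -> 31

12 -> 2 -> 11 -> 31 -> None


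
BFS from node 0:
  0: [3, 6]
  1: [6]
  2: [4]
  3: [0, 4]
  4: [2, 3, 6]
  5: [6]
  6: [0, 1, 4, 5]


Visit 0, enqueue [3, 6]
Visit 3, enqueue [4]
Visit 6, enqueue [1, 5]
Visit 4, enqueue [2]
Visit 1, enqueue []
Visit 5, enqueue []
Visit 2, enqueue []

BFS order: [0, 3, 6, 4, 1, 5, 2]


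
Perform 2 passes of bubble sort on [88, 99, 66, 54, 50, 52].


Initial: [88, 99, 66, 54, 50, 52]
Pass 1: [88, 66, 54, 50, 52, 99] (4 swaps)
Pass 2: [66, 54, 50, 52, 88, 99] (4 swaps)

After 2 passes: [66, 54, 50, 52, 88, 99]


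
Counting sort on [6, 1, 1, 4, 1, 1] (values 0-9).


Input: [6, 1, 1, 4, 1, 1]
Counts: [0, 4, 0, 0, 1, 0, 1, 0, 0, 0]

Sorted: [1, 1, 1, 1, 4, 6]


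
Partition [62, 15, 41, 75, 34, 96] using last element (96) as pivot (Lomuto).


Pivot: 96
  62 <= 96: advance i (no swap)
  15 <= 96: advance i (no swap)
  41 <= 96: advance i (no swap)
  75 <= 96: advance i (no swap)
  34 <= 96: advance i (no swap)
Place pivot at 5: [62, 15, 41, 75, 34, 96]

Partitioned: [62, 15, 41, 75, 34, 96]


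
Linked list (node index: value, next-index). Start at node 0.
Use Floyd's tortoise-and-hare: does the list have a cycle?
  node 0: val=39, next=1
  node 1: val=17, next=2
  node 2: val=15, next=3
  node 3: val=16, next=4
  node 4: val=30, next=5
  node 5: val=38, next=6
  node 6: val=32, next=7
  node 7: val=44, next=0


Floyd's tortoise (slow, +1) and hare (fast, +2):
  init: slow=0, fast=0
  step 1: slow=1, fast=2
  step 2: slow=2, fast=4
  step 3: slow=3, fast=6
  step 4: slow=4, fast=0
  step 5: slow=5, fast=2
  step 6: slow=6, fast=4
  step 7: slow=7, fast=6
  step 8: slow=0, fast=0
  slow == fast at node 0: cycle detected

Cycle: yes


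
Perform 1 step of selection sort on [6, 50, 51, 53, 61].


Initial: [6, 50, 51, 53, 61]
Step 1: min=6 at 0
  Swap: [6, 50, 51, 53, 61]

After 1 step: [6, 50, 51, 53, 61]


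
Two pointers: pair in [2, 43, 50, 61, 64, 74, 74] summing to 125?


lo=0(2)+hi=6(74)=76
lo=1(43)+hi=6(74)=117
lo=2(50)+hi=6(74)=124
lo=3(61)+hi=6(74)=135
lo=3(61)+hi=5(74)=135
lo=3(61)+hi=4(64)=125

Yes: 61+64=125


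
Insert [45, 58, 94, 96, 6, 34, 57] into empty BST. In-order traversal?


Insert 45: root
Insert 58: R from 45
Insert 94: R from 45 -> R from 58
Insert 96: R from 45 -> R from 58 -> R from 94
Insert 6: L from 45
Insert 34: L from 45 -> R from 6
Insert 57: R from 45 -> L from 58

In-order: [6, 34, 45, 57, 58, 94, 96]


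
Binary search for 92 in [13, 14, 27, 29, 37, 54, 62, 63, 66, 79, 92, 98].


Step 1: lo=0, hi=11, mid=5, val=54
Step 2: lo=6, hi=11, mid=8, val=66
Step 3: lo=9, hi=11, mid=10, val=92

Found at index 10


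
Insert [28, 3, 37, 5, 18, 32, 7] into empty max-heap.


Insert 28: [28]
Insert 3: [28, 3]
Insert 37: [37, 3, 28]
Insert 5: [37, 5, 28, 3]
Insert 18: [37, 18, 28, 3, 5]
Insert 32: [37, 18, 32, 3, 5, 28]
Insert 7: [37, 18, 32, 3, 5, 28, 7]

Final heap: [37, 18, 32, 3, 5, 28, 7]


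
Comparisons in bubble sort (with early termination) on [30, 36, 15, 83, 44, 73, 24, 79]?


Algorithm: bubble sort (with early termination)
Input: [30, 36, 15, 83, 44, 73, 24, 79]
Sorted: [15, 24, 30, 36, 44, 73, 79, 83]

27


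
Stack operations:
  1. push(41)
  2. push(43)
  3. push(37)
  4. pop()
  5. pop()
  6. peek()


push(41) -> [41]
push(43) -> [41, 43]
push(37) -> [41, 43, 37]
pop()->37, [41, 43]
pop()->43, [41]
peek()->41

Final stack: [41]


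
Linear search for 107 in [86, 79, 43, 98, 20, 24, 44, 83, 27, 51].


i=0: 86!=107
i=1: 79!=107
i=2: 43!=107
i=3: 98!=107
i=4: 20!=107
i=5: 24!=107
i=6: 44!=107
i=7: 83!=107
i=8: 27!=107
i=9: 51!=107

Not found, 10 comps


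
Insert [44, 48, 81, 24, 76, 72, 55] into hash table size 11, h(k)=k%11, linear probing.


Insert 44: h=0 -> slot 0
Insert 48: h=4 -> slot 4
Insert 81: h=4, 1 probes -> slot 5
Insert 24: h=2 -> slot 2
Insert 76: h=10 -> slot 10
Insert 72: h=6 -> slot 6
Insert 55: h=0, 1 probes -> slot 1

Table: [44, 55, 24, None, 48, 81, 72, None, None, None, 76]


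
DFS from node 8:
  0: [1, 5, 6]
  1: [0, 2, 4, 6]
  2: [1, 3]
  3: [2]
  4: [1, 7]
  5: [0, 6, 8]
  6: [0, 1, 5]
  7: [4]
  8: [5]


Visit 8, push [5]
Visit 5, push [6, 0]
Visit 0, push [6, 1]
Visit 1, push [6, 4, 2]
Visit 2, push [3]
Visit 3, push []
Visit 4, push [7]
Visit 7, push []
Visit 6, push []

DFS order: [8, 5, 0, 1, 2, 3, 4, 7, 6]


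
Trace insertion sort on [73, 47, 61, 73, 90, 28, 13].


Initial: [73, 47, 61, 73, 90, 28, 13]
Insert 47: [47, 73, 61, 73, 90, 28, 13]
Insert 61: [47, 61, 73, 73, 90, 28, 13]
Insert 73: [47, 61, 73, 73, 90, 28, 13]
Insert 90: [47, 61, 73, 73, 90, 28, 13]
Insert 28: [28, 47, 61, 73, 73, 90, 13]
Insert 13: [13, 28, 47, 61, 73, 73, 90]

Sorted: [13, 28, 47, 61, 73, 73, 90]


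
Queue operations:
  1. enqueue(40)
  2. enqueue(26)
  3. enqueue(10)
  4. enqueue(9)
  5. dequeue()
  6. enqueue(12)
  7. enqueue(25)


enqueue(40) -> [40]
enqueue(26) -> [40, 26]
enqueue(10) -> [40, 26, 10]
enqueue(9) -> [40, 26, 10, 9]
dequeue()->40, [26, 10, 9]
enqueue(12) -> [26, 10, 9, 12]
enqueue(25) -> [26, 10, 9, 12, 25]

Final queue: [26, 10, 9, 12, 25]


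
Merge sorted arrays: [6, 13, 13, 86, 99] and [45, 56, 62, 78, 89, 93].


Take 6 from A
Take 13 from A
Take 13 from A
Take 45 from B
Take 56 from B
Take 62 from B
Take 78 from B
Take 86 from A
Take 89 from B
Take 93 from B

Merged: [6, 13, 13, 45, 56, 62, 78, 86, 89, 93, 99]


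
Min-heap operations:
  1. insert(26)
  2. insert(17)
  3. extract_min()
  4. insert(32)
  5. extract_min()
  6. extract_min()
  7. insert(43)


insert(26) -> [26]
insert(17) -> [17, 26]
extract_min()->17, [26]
insert(32) -> [26, 32]
extract_min()->26, [32]
extract_min()->32, []
insert(43) -> [43]

Final heap: [43]


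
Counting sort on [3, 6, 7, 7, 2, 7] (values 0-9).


Input: [3, 6, 7, 7, 2, 7]
Counts: [0, 0, 1, 1, 0, 0, 1, 3, 0, 0]

Sorted: [2, 3, 6, 7, 7, 7]


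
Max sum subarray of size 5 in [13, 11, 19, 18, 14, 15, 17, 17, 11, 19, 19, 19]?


[0:5]: 75
[1:6]: 77
[2:7]: 83
[3:8]: 81
[4:9]: 74
[5:10]: 79
[6:11]: 83
[7:12]: 85

Max: 85 at [7:12]


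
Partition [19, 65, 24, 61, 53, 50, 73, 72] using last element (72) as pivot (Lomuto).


Pivot: 72
  19 <= 72: advance i (no swap)
  65 <= 72: advance i (no swap)
  24 <= 72: advance i (no swap)
  61 <= 72: advance i (no swap)
  53 <= 72: advance i (no swap)
  50 <= 72: advance i (no swap)
Place pivot at 6: [19, 65, 24, 61, 53, 50, 72, 73]

Partitioned: [19, 65, 24, 61, 53, 50, 72, 73]


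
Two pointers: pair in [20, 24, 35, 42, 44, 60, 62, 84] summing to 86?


lo=0(20)+hi=7(84)=104
lo=0(20)+hi=6(62)=82
lo=1(24)+hi=6(62)=86

Yes: 24+62=86


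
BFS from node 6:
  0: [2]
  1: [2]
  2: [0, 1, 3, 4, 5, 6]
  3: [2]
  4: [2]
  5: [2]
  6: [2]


Visit 6, enqueue [2]
Visit 2, enqueue [0, 1, 3, 4, 5]
Visit 0, enqueue []
Visit 1, enqueue []
Visit 3, enqueue []
Visit 4, enqueue []
Visit 5, enqueue []

BFS order: [6, 2, 0, 1, 3, 4, 5]


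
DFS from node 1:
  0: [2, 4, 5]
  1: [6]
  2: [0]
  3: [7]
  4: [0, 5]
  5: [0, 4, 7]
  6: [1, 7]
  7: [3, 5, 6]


Visit 1, push [6]
Visit 6, push [7]
Visit 7, push [5, 3]
Visit 3, push []
Visit 5, push [4, 0]
Visit 0, push [4, 2]
Visit 2, push []
Visit 4, push []

DFS order: [1, 6, 7, 3, 5, 0, 2, 4]


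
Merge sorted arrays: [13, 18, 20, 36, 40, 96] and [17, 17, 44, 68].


Take 13 from A
Take 17 from B
Take 17 from B
Take 18 from A
Take 20 from A
Take 36 from A
Take 40 from A
Take 44 from B
Take 68 from B

Merged: [13, 17, 17, 18, 20, 36, 40, 44, 68, 96]


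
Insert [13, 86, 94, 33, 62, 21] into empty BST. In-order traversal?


Insert 13: root
Insert 86: R from 13
Insert 94: R from 13 -> R from 86
Insert 33: R from 13 -> L from 86
Insert 62: R from 13 -> L from 86 -> R from 33
Insert 21: R from 13 -> L from 86 -> L from 33

In-order: [13, 21, 33, 62, 86, 94]


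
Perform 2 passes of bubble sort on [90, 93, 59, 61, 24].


Initial: [90, 93, 59, 61, 24]
Pass 1: [90, 59, 61, 24, 93] (3 swaps)
Pass 2: [59, 61, 24, 90, 93] (3 swaps)

After 2 passes: [59, 61, 24, 90, 93]


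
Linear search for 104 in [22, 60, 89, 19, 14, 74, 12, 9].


i=0: 22!=104
i=1: 60!=104
i=2: 89!=104
i=3: 19!=104
i=4: 14!=104
i=5: 74!=104
i=6: 12!=104
i=7: 9!=104

Not found, 8 comps


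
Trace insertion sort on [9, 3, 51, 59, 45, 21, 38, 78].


Initial: [9, 3, 51, 59, 45, 21, 38, 78]
Insert 3: [3, 9, 51, 59, 45, 21, 38, 78]
Insert 51: [3, 9, 51, 59, 45, 21, 38, 78]
Insert 59: [3, 9, 51, 59, 45, 21, 38, 78]
Insert 45: [3, 9, 45, 51, 59, 21, 38, 78]
Insert 21: [3, 9, 21, 45, 51, 59, 38, 78]
Insert 38: [3, 9, 21, 38, 45, 51, 59, 78]
Insert 78: [3, 9, 21, 38, 45, 51, 59, 78]

Sorted: [3, 9, 21, 38, 45, 51, 59, 78]


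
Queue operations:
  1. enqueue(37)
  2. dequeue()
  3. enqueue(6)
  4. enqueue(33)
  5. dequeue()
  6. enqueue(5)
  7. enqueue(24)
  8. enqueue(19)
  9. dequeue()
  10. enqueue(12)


enqueue(37) -> [37]
dequeue()->37, []
enqueue(6) -> [6]
enqueue(33) -> [6, 33]
dequeue()->6, [33]
enqueue(5) -> [33, 5]
enqueue(24) -> [33, 5, 24]
enqueue(19) -> [33, 5, 24, 19]
dequeue()->33, [5, 24, 19]
enqueue(12) -> [5, 24, 19, 12]

Final queue: [5, 24, 19, 12]


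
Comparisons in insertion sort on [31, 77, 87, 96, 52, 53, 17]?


Algorithm: insertion sort
Input: [31, 77, 87, 96, 52, 53, 17]
Sorted: [17, 31, 52, 53, 77, 87, 96]

17


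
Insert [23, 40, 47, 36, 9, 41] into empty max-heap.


Insert 23: [23]
Insert 40: [40, 23]
Insert 47: [47, 23, 40]
Insert 36: [47, 36, 40, 23]
Insert 9: [47, 36, 40, 23, 9]
Insert 41: [47, 36, 41, 23, 9, 40]

Final heap: [47, 36, 41, 23, 9, 40]


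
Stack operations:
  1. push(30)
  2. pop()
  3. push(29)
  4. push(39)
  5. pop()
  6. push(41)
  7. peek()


push(30) -> [30]
pop()->30, []
push(29) -> [29]
push(39) -> [29, 39]
pop()->39, [29]
push(41) -> [29, 41]
peek()->41

Final stack: [29, 41]


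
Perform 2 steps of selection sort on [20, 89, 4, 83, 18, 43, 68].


Initial: [20, 89, 4, 83, 18, 43, 68]
Step 1: min=4 at 2
  Swap: [4, 89, 20, 83, 18, 43, 68]
Step 2: min=18 at 4
  Swap: [4, 18, 20, 83, 89, 43, 68]

After 2 steps: [4, 18, 20, 83, 89, 43, 68]


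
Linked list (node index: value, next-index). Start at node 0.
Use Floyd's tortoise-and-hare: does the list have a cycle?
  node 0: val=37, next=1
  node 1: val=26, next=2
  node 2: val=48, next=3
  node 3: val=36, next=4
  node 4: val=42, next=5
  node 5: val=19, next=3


Floyd's tortoise (slow, +1) and hare (fast, +2):
  init: slow=0, fast=0
  step 1: slow=1, fast=2
  step 2: slow=2, fast=4
  step 3: slow=3, fast=3
  slow == fast at node 3: cycle detected

Cycle: yes


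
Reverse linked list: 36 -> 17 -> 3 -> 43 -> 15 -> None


Step 1: curr=36, set curr.next=prev(None) | reversed so far: 36
Step 2: curr=17, set curr.next=prev(36) | reversed so far: 17 -> 36
Step 3: curr=3, set curr.next=prev(17) | reversed so far: 3 -> 17 -> 36
Step 4: curr=43, set curr.next=prev(3) | reversed so far: 43 -> 3 -> 17 -> 36
Step 5: curr=15, set curr.next=prev(43) | reversed so far: 15 -> 43 -> 3 -> 17 -> 36

15 -> 43 -> 3 -> 17 -> 36 -> None


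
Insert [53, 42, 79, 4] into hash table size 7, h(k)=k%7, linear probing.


Insert 53: h=4 -> slot 4
Insert 42: h=0 -> slot 0
Insert 79: h=2 -> slot 2
Insert 4: h=4, 1 probes -> slot 5

Table: [42, None, 79, None, 53, 4, None]


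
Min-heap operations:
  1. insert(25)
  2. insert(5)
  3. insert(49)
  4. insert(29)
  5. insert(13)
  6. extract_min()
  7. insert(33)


insert(25) -> [25]
insert(5) -> [5, 25]
insert(49) -> [5, 25, 49]
insert(29) -> [5, 25, 49, 29]
insert(13) -> [5, 13, 49, 29, 25]
extract_min()->5, [13, 25, 49, 29]
insert(33) -> [13, 25, 49, 29, 33]

Final heap: [13, 25, 49, 29, 33]


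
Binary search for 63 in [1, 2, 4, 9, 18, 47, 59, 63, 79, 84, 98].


Step 1: lo=0, hi=10, mid=5, val=47
Step 2: lo=6, hi=10, mid=8, val=79
Step 3: lo=6, hi=7, mid=6, val=59
Step 4: lo=7, hi=7, mid=7, val=63

Found at index 7


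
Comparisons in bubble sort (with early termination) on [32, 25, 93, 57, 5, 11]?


Algorithm: bubble sort (with early termination)
Input: [32, 25, 93, 57, 5, 11]
Sorted: [5, 11, 25, 32, 57, 93]

15


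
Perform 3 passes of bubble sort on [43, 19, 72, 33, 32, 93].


Initial: [43, 19, 72, 33, 32, 93]
Pass 1: [19, 43, 33, 32, 72, 93] (3 swaps)
Pass 2: [19, 33, 32, 43, 72, 93] (2 swaps)
Pass 3: [19, 32, 33, 43, 72, 93] (1 swaps)

After 3 passes: [19, 32, 33, 43, 72, 93]


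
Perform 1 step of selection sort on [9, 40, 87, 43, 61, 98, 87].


Initial: [9, 40, 87, 43, 61, 98, 87]
Step 1: min=9 at 0
  Swap: [9, 40, 87, 43, 61, 98, 87]

After 1 step: [9, 40, 87, 43, 61, 98, 87]


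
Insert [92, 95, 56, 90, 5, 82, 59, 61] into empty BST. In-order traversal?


Insert 92: root
Insert 95: R from 92
Insert 56: L from 92
Insert 90: L from 92 -> R from 56
Insert 5: L from 92 -> L from 56
Insert 82: L from 92 -> R from 56 -> L from 90
Insert 59: L from 92 -> R from 56 -> L from 90 -> L from 82
Insert 61: L from 92 -> R from 56 -> L from 90 -> L from 82 -> R from 59

In-order: [5, 56, 59, 61, 82, 90, 92, 95]


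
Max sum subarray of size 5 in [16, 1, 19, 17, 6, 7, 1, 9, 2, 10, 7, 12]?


[0:5]: 59
[1:6]: 50
[2:7]: 50
[3:8]: 40
[4:9]: 25
[5:10]: 29
[6:11]: 29
[7:12]: 40

Max: 59 at [0:5]


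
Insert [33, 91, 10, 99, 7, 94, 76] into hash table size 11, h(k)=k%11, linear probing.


Insert 33: h=0 -> slot 0
Insert 91: h=3 -> slot 3
Insert 10: h=10 -> slot 10
Insert 99: h=0, 1 probes -> slot 1
Insert 7: h=7 -> slot 7
Insert 94: h=6 -> slot 6
Insert 76: h=10, 3 probes -> slot 2

Table: [33, 99, 76, 91, None, None, 94, 7, None, None, 10]


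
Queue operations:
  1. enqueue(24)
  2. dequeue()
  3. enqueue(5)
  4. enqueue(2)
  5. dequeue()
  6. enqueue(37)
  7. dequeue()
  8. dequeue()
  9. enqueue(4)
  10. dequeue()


enqueue(24) -> [24]
dequeue()->24, []
enqueue(5) -> [5]
enqueue(2) -> [5, 2]
dequeue()->5, [2]
enqueue(37) -> [2, 37]
dequeue()->2, [37]
dequeue()->37, []
enqueue(4) -> [4]
dequeue()->4, []

Final queue: []


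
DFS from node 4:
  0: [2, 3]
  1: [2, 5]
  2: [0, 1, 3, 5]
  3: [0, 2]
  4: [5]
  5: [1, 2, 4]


Visit 4, push [5]
Visit 5, push [2, 1]
Visit 1, push [2]
Visit 2, push [3, 0]
Visit 0, push [3]
Visit 3, push []

DFS order: [4, 5, 1, 2, 0, 3]


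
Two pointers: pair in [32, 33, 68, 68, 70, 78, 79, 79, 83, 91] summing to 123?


lo=0(32)+hi=9(91)=123

Yes: 32+91=123


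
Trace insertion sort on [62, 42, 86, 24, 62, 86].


Initial: [62, 42, 86, 24, 62, 86]
Insert 42: [42, 62, 86, 24, 62, 86]
Insert 86: [42, 62, 86, 24, 62, 86]
Insert 24: [24, 42, 62, 86, 62, 86]
Insert 62: [24, 42, 62, 62, 86, 86]
Insert 86: [24, 42, 62, 62, 86, 86]

Sorted: [24, 42, 62, 62, 86, 86]


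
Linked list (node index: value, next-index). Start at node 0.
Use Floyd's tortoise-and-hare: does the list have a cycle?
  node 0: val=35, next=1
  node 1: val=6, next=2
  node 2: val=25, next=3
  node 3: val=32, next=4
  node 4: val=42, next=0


Floyd's tortoise (slow, +1) and hare (fast, +2):
  init: slow=0, fast=0
  step 1: slow=1, fast=2
  step 2: slow=2, fast=4
  step 3: slow=3, fast=1
  step 4: slow=4, fast=3
  step 5: slow=0, fast=0
  slow == fast at node 0: cycle detected

Cycle: yes


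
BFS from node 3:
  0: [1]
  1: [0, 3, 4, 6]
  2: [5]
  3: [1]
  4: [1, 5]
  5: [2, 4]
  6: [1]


Visit 3, enqueue [1]
Visit 1, enqueue [0, 4, 6]
Visit 0, enqueue []
Visit 4, enqueue [5]
Visit 6, enqueue []
Visit 5, enqueue [2]
Visit 2, enqueue []

BFS order: [3, 1, 0, 4, 6, 5, 2]


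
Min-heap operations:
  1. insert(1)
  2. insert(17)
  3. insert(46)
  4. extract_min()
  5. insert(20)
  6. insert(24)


insert(1) -> [1]
insert(17) -> [1, 17]
insert(46) -> [1, 17, 46]
extract_min()->1, [17, 46]
insert(20) -> [17, 46, 20]
insert(24) -> [17, 24, 20, 46]

Final heap: [17, 24, 20, 46]


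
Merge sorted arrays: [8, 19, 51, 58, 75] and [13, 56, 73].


Take 8 from A
Take 13 from B
Take 19 from A
Take 51 from A
Take 56 from B
Take 58 from A
Take 73 from B

Merged: [8, 13, 19, 51, 56, 58, 73, 75]


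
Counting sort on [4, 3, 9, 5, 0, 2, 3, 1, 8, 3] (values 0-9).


Input: [4, 3, 9, 5, 0, 2, 3, 1, 8, 3]
Counts: [1, 1, 1, 3, 1, 1, 0, 0, 1, 1]

Sorted: [0, 1, 2, 3, 3, 3, 4, 5, 8, 9]


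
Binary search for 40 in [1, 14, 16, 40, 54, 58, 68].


Step 1: lo=0, hi=6, mid=3, val=40

Found at index 3


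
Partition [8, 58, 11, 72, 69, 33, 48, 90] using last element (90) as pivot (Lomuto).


Pivot: 90
  8 <= 90: advance i (no swap)
  58 <= 90: advance i (no swap)
  11 <= 90: advance i (no swap)
  72 <= 90: advance i (no swap)
  69 <= 90: advance i (no swap)
  33 <= 90: advance i (no swap)
  48 <= 90: advance i (no swap)
Place pivot at 7: [8, 58, 11, 72, 69, 33, 48, 90]

Partitioned: [8, 58, 11, 72, 69, 33, 48, 90]


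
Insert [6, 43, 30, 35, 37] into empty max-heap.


Insert 6: [6]
Insert 43: [43, 6]
Insert 30: [43, 6, 30]
Insert 35: [43, 35, 30, 6]
Insert 37: [43, 37, 30, 6, 35]

Final heap: [43, 37, 30, 6, 35]


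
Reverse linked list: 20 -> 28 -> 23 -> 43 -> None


Step 1: curr=20, set curr.next=prev(None) | reversed so far: 20
Step 2: curr=28, set curr.next=prev(20) | reversed so far: 28 -> 20
Step 3: curr=23, set curr.next=prev(28) | reversed so far: 23 -> 28 -> 20
Step 4: curr=43, set curr.next=prev(23) | reversed so far: 43 -> 23 -> 28 -> 20

43 -> 23 -> 28 -> 20 -> None


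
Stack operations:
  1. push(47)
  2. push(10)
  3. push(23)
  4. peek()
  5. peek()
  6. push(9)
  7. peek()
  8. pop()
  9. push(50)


push(47) -> [47]
push(10) -> [47, 10]
push(23) -> [47, 10, 23]
peek()->23
peek()->23
push(9) -> [47, 10, 23, 9]
peek()->9
pop()->9, [47, 10, 23]
push(50) -> [47, 10, 23, 50]

Final stack: [47, 10, 23, 50]


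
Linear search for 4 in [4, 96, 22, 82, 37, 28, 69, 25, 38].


i=0: 4==4 found!

Found at 0, 1 comps


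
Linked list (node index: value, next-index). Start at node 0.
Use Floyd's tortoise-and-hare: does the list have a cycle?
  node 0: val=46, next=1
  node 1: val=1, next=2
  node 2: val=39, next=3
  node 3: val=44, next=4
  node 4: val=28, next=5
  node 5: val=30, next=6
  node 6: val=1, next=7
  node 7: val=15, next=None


Floyd's tortoise (slow, +1) and hare (fast, +2):
  init: slow=0, fast=0
  step 1: slow=1, fast=2
  step 2: slow=2, fast=4
  step 3: slow=3, fast=6
  step 4: fast 6->7->None, no cycle

Cycle: no


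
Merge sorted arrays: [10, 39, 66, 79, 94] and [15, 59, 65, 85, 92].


Take 10 from A
Take 15 from B
Take 39 from A
Take 59 from B
Take 65 from B
Take 66 from A
Take 79 from A
Take 85 from B
Take 92 from B

Merged: [10, 15, 39, 59, 65, 66, 79, 85, 92, 94]


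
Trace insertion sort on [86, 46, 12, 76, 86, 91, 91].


Initial: [86, 46, 12, 76, 86, 91, 91]
Insert 46: [46, 86, 12, 76, 86, 91, 91]
Insert 12: [12, 46, 86, 76, 86, 91, 91]
Insert 76: [12, 46, 76, 86, 86, 91, 91]
Insert 86: [12, 46, 76, 86, 86, 91, 91]
Insert 91: [12, 46, 76, 86, 86, 91, 91]
Insert 91: [12, 46, 76, 86, 86, 91, 91]

Sorted: [12, 46, 76, 86, 86, 91, 91]


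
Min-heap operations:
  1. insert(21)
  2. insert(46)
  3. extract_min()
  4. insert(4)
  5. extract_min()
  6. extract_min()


insert(21) -> [21]
insert(46) -> [21, 46]
extract_min()->21, [46]
insert(4) -> [4, 46]
extract_min()->4, [46]
extract_min()->46, []

Final heap: []


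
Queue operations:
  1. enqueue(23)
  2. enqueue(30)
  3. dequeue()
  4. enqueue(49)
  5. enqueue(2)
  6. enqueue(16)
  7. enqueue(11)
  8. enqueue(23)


enqueue(23) -> [23]
enqueue(30) -> [23, 30]
dequeue()->23, [30]
enqueue(49) -> [30, 49]
enqueue(2) -> [30, 49, 2]
enqueue(16) -> [30, 49, 2, 16]
enqueue(11) -> [30, 49, 2, 16, 11]
enqueue(23) -> [30, 49, 2, 16, 11, 23]

Final queue: [30, 49, 2, 16, 11, 23]


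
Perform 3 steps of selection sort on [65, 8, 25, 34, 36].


Initial: [65, 8, 25, 34, 36]
Step 1: min=8 at 1
  Swap: [8, 65, 25, 34, 36]
Step 2: min=25 at 2
  Swap: [8, 25, 65, 34, 36]
Step 3: min=34 at 3
  Swap: [8, 25, 34, 65, 36]

After 3 steps: [8, 25, 34, 65, 36]


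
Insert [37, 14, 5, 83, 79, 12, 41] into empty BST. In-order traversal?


Insert 37: root
Insert 14: L from 37
Insert 5: L from 37 -> L from 14
Insert 83: R from 37
Insert 79: R from 37 -> L from 83
Insert 12: L from 37 -> L from 14 -> R from 5
Insert 41: R from 37 -> L from 83 -> L from 79

In-order: [5, 12, 14, 37, 41, 79, 83]


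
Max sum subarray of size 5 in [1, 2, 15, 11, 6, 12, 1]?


[0:5]: 35
[1:6]: 46
[2:7]: 45

Max: 46 at [1:6]


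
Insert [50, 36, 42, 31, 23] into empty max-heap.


Insert 50: [50]
Insert 36: [50, 36]
Insert 42: [50, 36, 42]
Insert 31: [50, 36, 42, 31]
Insert 23: [50, 36, 42, 31, 23]

Final heap: [50, 36, 42, 31, 23]


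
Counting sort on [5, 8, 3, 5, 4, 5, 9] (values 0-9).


Input: [5, 8, 3, 5, 4, 5, 9]
Counts: [0, 0, 0, 1, 1, 3, 0, 0, 1, 1]

Sorted: [3, 4, 5, 5, 5, 8, 9]


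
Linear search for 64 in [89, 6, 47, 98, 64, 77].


i=0: 89!=64
i=1: 6!=64
i=2: 47!=64
i=3: 98!=64
i=4: 64==64 found!

Found at 4, 5 comps


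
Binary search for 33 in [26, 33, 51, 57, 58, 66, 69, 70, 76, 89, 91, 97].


Step 1: lo=0, hi=11, mid=5, val=66
Step 2: lo=0, hi=4, mid=2, val=51
Step 3: lo=0, hi=1, mid=0, val=26
Step 4: lo=1, hi=1, mid=1, val=33

Found at index 1


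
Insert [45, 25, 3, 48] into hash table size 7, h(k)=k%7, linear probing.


Insert 45: h=3 -> slot 3
Insert 25: h=4 -> slot 4
Insert 3: h=3, 2 probes -> slot 5
Insert 48: h=6 -> slot 6

Table: [None, None, None, 45, 25, 3, 48]


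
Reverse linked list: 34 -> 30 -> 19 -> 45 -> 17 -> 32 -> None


Step 1: curr=34, set curr.next=prev(None) | reversed so far: 34
Step 2: curr=30, set curr.next=prev(34) | reversed so far: 30 -> 34
Step 3: curr=19, set curr.next=prev(30) | reversed so far: 19 -> 30 -> 34
Step 4: curr=45, set curr.next=prev(19) | reversed so far: 45 -> 19 -> 30 -> 34
Step 5: curr=17, set curr.next=prev(45) | reversed so far: 17 -> 45 -> 19 -> 30 -> 34
Step 6: curr=32, set curr.next=prev(17) | reversed so far: 32 -> 17 -> 45 -> 19 -> 30 -> 34

32 -> 17 -> 45 -> 19 -> 30 -> 34 -> None


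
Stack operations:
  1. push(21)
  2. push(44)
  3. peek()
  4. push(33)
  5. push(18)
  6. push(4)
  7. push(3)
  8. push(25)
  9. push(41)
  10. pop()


push(21) -> [21]
push(44) -> [21, 44]
peek()->44
push(33) -> [21, 44, 33]
push(18) -> [21, 44, 33, 18]
push(4) -> [21, 44, 33, 18, 4]
push(3) -> [21, 44, 33, 18, 4, 3]
push(25) -> [21, 44, 33, 18, 4, 3, 25]
push(41) -> [21, 44, 33, 18, 4, 3, 25, 41]
pop()->41, [21, 44, 33, 18, 4, 3, 25]

Final stack: [21, 44, 33, 18, 4, 3, 25]


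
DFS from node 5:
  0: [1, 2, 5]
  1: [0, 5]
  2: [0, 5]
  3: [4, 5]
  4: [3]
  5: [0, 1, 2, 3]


Visit 5, push [3, 2, 1, 0]
Visit 0, push [2, 1]
Visit 1, push []
Visit 2, push []
Visit 3, push [4]
Visit 4, push []

DFS order: [5, 0, 1, 2, 3, 4]


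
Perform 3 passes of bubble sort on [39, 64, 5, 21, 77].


Initial: [39, 64, 5, 21, 77]
Pass 1: [39, 5, 21, 64, 77] (2 swaps)
Pass 2: [5, 21, 39, 64, 77] (2 swaps)
Pass 3: [5, 21, 39, 64, 77] (0 swaps)

After 3 passes: [5, 21, 39, 64, 77]


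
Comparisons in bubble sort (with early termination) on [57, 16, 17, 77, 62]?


Algorithm: bubble sort (with early termination)
Input: [57, 16, 17, 77, 62]
Sorted: [16, 17, 57, 62, 77]

7


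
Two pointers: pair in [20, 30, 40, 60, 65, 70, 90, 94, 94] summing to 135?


lo=0(20)+hi=8(94)=114
lo=1(30)+hi=8(94)=124
lo=2(40)+hi=8(94)=134
lo=3(60)+hi=8(94)=154
lo=3(60)+hi=7(94)=154
lo=3(60)+hi=6(90)=150
lo=3(60)+hi=5(70)=130
lo=4(65)+hi=5(70)=135

Yes: 65+70=135


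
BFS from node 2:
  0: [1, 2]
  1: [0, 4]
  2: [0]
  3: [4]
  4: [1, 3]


Visit 2, enqueue [0]
Visit 0, enqueue [1]
Visit 1, enqueue [4]
Visit 4, enqueue [3]
Visit 3, enqueue []

BFS order: [2, 0, 1, 4, 3]


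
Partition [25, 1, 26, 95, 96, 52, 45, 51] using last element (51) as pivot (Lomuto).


Pivot: 51
  25 <= 51: advance i (no swap)
  1 <= 51: advance i (no swap)
  26 <= 51: advance i (no swap)
  45 <= 51: swap -> [25, 1, 26, 45, 96, 52, 95, 51]
Place pivot at 4: [25, 1, 26, 45, 51, 52, 95, 96]

Partitioned: [25, 1, 26, 45, 51, 52, 95, 96]


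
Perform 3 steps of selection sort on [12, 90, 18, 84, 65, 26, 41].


Initial: [12, 90, 18, 84, 65, 26, 41]
Step 1: min=12 at 0
  Swap: [12, 90, 18, 84, 65, 26, 41]
Step 2: min=18 at 2
  Swap: [12, 18, 90, 84, 65, 26, 41]
Step 3: min=26 at 5
  Swap: [12, 18, 26, 84, 65, 90, 41]

After 3 steps: [12, 18, 26, 84, 65, 90, 41]


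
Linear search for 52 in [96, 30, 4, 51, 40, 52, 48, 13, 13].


i=0: 96!=52
i=1: 30!=52
i=2: 4!=52
i=3: 51!=52
i=4: 40!=52
i=5: 52==52 found!

Found at 5, 6 comps


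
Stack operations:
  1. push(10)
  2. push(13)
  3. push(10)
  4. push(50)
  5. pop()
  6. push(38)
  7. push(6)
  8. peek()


push(10) -> [10]
push(13) -> [10, 13]
push(10) -> [10, 13, 10]
push(50) -> [10, 13, 10, 50]
pop()->50, [10, 13, 10]
push(38) -> [10, 13, 10, 38]
push(6) -> [10, 13, 10, 38, 6]
peek()->6

Final stack: [10, 13, 10, 38, 6]


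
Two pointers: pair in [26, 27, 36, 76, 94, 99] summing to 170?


lo=0(26)+hi=5(99)=125
lo=1(27)+hi=5(99)=126
lo=2(36)+hi=5(99)=135
lo=3(76)+hi=5(99)=175
lo=3(76)+hi=4(94)=170

Yes: 76+94=170


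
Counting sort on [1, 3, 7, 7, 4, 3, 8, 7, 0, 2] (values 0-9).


Input: [1, 3, 7, 7, 4, 3, 8, 7, 0, 2]
Counts: [1, 1, 1, 2, 1, 0, 0, 3, 1, 0]

Sorted: [0, 1, 2, 3, 3, 4, 7, 7, 7, 8]


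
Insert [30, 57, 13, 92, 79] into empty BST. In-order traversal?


Insert 30: root
Insert 57: R from 30
Insert 13: L from 30
Insert 92: R from 30 -> R from 57
Insert 79: R from 30 -> R from 57 -> L from 92

In-order: [13, 30, 57, 79, 92]


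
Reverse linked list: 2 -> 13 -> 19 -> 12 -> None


Step 1: curr=2, set curr.next=prev(None) | reversed so far: 2
Step 2: curr=13, set curr.next=prev(2) | reversed so far: 13 -> 2
Step 3: curr=19, set curr.next=prev(13) | reversed so far: 19 -> 13 -> 2
Step 4: curr=12, set curr.next=prev(19) | reversed so far: 12 -> 19 -> 13 -> 2

12 -> 19 -> 13 -> 2 -> None


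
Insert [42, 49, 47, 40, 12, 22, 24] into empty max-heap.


Insert 42: [42]
Insert 49: [49, 42]
Insert 47: [49, 42, 47]
Insert 40: [49, 42, 47, 40]
Insert 12: [49, 42, 47, 40, 12]
Insert 22: [49, 42, 47, 40, 12, 22]
Insert 24: [49, 42, 47, 40, 12, 22, 24]

Final heap: [49, 42, 47, 40, 12, 22, 24]


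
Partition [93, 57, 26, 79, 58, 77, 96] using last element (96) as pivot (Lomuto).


Pivot: 96
  93 <= 96: advance i (no swap)
  57 <= 96: advance i (no swap)
  26 <= 96: advance i (no swap)
  79 <= 96: advance i (no swap)
  58 <= 96: advance i (no swap)
  77 <= 96: advance i (no swap)
Place pivot at 6: [93, 57, 26, 79, 58, 77, 96]

Partitioned: [93, 57, 26, 79, 58, 77, 96]


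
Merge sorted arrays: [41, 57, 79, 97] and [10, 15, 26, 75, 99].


Take 10 from B
Take 15 from B
Take 26 from B
Take 41 from A
Take 57 from A
Take 75 from B
Take 79 from A
Take 97 from A

Merged: [10, 15, 26, 41, 57, 75, 79, 97, 99]


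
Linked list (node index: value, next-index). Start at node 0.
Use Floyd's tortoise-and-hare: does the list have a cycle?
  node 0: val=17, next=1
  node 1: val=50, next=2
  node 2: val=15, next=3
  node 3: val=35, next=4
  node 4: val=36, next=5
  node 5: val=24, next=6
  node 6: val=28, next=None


Floyd's tortoise (slow, +1) and hare (fast, +2):
  init: slow=0, fast=0
  step 1: slow=1, fast=2
  step 2: slow=2, fast=4
  step 3: slow=3, fast=6
  step 4: fast -> None, no cycle

Cycle: no


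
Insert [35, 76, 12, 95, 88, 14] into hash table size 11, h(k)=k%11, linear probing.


Insert 35: h=2 -> slot 2
Insert 76: h=10 -> slot 10
Insert 12: h=1 -> slot 1
Insert 95: h=7 -> slot 7
Insert 88: h=0 -> slot 0
Insert 14: h=3 -> slot 3

Table: [88, 12, 35, 14, None, None, None, 95, None, None, 76]


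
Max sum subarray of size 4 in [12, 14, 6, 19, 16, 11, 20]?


[0:4]: 51
[1:5]: 55
[2:6]: 52
[3:7]: 66

Max: 66 at [3:7]


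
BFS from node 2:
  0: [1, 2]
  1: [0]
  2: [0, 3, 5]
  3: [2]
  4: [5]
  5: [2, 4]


Visit 2, enqueue [0, 3, 5]
Visit 0, enqueue [1]
Visit 3, enqueue []
Visit 5, enqueue [4]
Visit 1, enqueue []
Visit 4, enqueue []

BFS order: [2, 0, 3, 5, 1, 4]


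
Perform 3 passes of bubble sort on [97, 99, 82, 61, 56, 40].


Initial: [97, 99, 82, 61, 56, 40]
Pass 1: [97, 82, 61, 56, 40, 99] (4 swaps)
Pass 2: [82, 61, 56, 40, 97, 99] (4 swaps)
Pass 3: [61, 56, 40, 82, 97, 99] (3 swaps)

After 3 passes: [61, 56, 40, 82, 97, 99]


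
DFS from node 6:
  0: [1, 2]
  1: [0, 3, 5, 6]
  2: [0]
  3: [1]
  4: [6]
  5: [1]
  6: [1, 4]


Visit 6, push [4, 1]
Visit 1, push [5, 3, 0]
Visit 0, push [2]
Visit 2, push []
Visit 3, push []
Visit 5, push []
Visit 4, push []

DFS order: [6, 1, 0, 2, 3, 5, 4]


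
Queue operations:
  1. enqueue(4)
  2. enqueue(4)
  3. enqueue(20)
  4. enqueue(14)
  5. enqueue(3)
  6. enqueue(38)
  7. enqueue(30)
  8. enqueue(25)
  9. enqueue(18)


enqueue(4) -> [4]
enqueue(4) -> [4, 4]
enqueue(20) -> [4, 4, 20]
enqueue(14) -> [4, 4, 20, 14]
enqueue(3) -> [4, 4, 20, 14, 3]
enqueue(38) -> [4, 4, 20, 14, 3, 38]
enqueue(30) -> [4, 4, 20, 14, 3, 38, 30]
enqueue(25) -> [4, 4, 20, 14, 3, 38, 30, 25]
enqueue(18) -> [4, 4, 20, 14, 3, 38, 30, 25, 18]

Final queue: [4, 4, 20, 14, 3, 38, 30, 25, 18]
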